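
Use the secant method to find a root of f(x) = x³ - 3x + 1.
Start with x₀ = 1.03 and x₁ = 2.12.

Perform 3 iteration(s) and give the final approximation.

f(x) = x³ - 3x + 1
x₀ = 1.03, x₁ = 2.12

Secant formula: x_{n+1} = x_n - f(x_n)(x_n - x_{n-1})/(f(x_n) - f(x_{n-1}))

Iteration 1:
  f(1.030000) = -0.997273
  f(2.120000) = 4.168128
  x_2 = 2.120000 - 4.168128×(2.120000 - 1.030000)/(4.168128 - (-0.997273))
       = 1.240444
Iteration 2:
  f(2.120000) = 4.168128
  f(1.240444) = -0.812659
  x_3 = 1.240444 - (-0.812659)×(1.240444 - 2.120000)/(-0.812659 - 4.168128)
       = 1.383951
Iteration 3:
  f(1.240444) = -0.812659
  f(1.383951) = -0.501143
  x_4 = 1.383951 - (-0.501143)×(1.383951 - 1.240444)/(-0.501143 - (-0.812659))
       = 1.614814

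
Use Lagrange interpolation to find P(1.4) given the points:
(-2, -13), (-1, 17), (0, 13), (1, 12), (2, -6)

Lagrange interpolation formula:
P(x) = Σ yᵢ × Lᵢ(x)
where Lᵢ(x) = Π_{j≠i} (x - xⱼ)/(xᵢ - xⱼ)

L_0(1.4) = (1.4 - (-1))/(-2 - (-1)) × (1.4 - 0)/(-2 - 0) × (1.4 - 1)/(-2 - 1) × (1.4 - 2)/(-2 - 2) = -0.033600
L_1(1.4) = (1.4 - (-2))/(-1 - (-2)) × (1.4 - 0)/(-1 - 0) × (1.4 - 1)/(-1 - 1) × (1.4 - 2)/(-1 - 2) = 0.190400
L_2(1.4) = (1.4 - (-2))/(0 - (-2)) × (1.4 - (-1))/(0 - (-1)) × (1.4 - 1)/(0 - 1) × (1.4 - 2)/(0 - 2) = -0.489600
L_3(1.4) = (1.4 - (-2))/(1 - (-2)) × (1.4 - (-1))/(1 - (-1)) × (1.4 - 0)/(1 - 0) × (1.4 - 2)/(1 - 2) = 1.142400
L_4(1.4) = (1.4 - (-2))/(2 - (-2)) × (1.4 - (-1))/(2 - (-1)) × (1.4 - 0)/(2 - 0) × (1.4 - 1)/(2 - 1) = 0.190400

P(1.4) = (-13)×L_0(1.4) + 17×L_1(1.4) + 13×L_2(1.4) + 12×L_3(1.4) + (-6)×L_4(1.4)
P(1.4) = 9.875200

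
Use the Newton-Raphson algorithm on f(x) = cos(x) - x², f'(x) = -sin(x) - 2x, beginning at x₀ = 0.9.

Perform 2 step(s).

f(x) = cos(x) - x²
f'(x) = -sin(x) - 2x
x₀ = 0.9

Newton-Raphson formula: x_{n+1} = x_n - f(x_n)/f'(x_n)

Iteration 1:
  f(0.900000) = -0.188390
  f'(0.900000) = -2.583327
  x_1 = 0.900000 - (-0.188390)/(-2.583327) = 0.827075
Iteration 2:
  f(0.827075) = -0.007021
  f'(0.827075) = -2.390103
  x_2 = 0.827075 - (-0.007021)/(-2.390103) = 0.824137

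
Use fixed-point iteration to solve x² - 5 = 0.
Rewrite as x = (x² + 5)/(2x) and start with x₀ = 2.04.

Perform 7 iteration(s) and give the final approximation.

Equation: x² - 5 = 0
Fixed-point form: x = (x² + 5)/(2x)
x₀ = 2.04

x_1 = g(2.040000) = 2.245490
x_2 = g(2.245490) = 2.236088
x_3 = g(2.236088) = 2.236068
x_4 = g(2.236068) = 2.236068
x_5 = g(2.236068) = 2.236068
x_6 = g(2.236068) = 2.236068
x_7 = g(2.236068) = 2.236068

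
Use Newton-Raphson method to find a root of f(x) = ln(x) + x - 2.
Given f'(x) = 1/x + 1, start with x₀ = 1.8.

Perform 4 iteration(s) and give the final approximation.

f(x) = ln(x) + x - 2
f'(x) = 1/x + 1
x₀ = 1.8

Newton-Raphson formula: x_{n+1} = x_n - f(x_n)/f'(x_n)

Iteration 1:
  f(1.800000) = 0.387787
  f'(1.800000) = 1.555556
  x_1 = 1.800000 - 0.387787/1.555556 = 1.550709
Iteration 2:
  f(1.550709) = -0.010579
  f'(1.550709) = 1.644866
  x_2 = 1.550709 - (-0.010579)/1.644866 = 1.557140
Iteration 3:
  f(1.557140) = -0.000009
  f'(1.557140) = 1.642203
  x_3 = 1.557140 - (-0.000009)/1.642203 = 1.557146
Iteration 4:
  f(1.557146) = 0.000000
  f'(1.557146) = 1.642201
  x_4 = 1.557146 - 0.000000/1.642201 = 1.557146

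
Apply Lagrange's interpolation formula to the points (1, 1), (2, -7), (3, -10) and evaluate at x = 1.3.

Lagrange interpolation formula:
P(x) = Σ yᵢ × Lᵢ(x)
where Lᵢ(x) = Π_{j≠i} (x - xⱼ)/(xᵢ - xⱼ)

L_0(1.3) = (1.3 - 2)/(1 - 2) × (1.3 - 3)/(1 - 3) = 0.595000
L_1(1.3) = (1.3 - 1)/(2 - 1) × (1.3 - 3)/(2 - 3) = 0.510000
L_2(1.3) = (1.3 - 1)/(3 - 1) × (1.3 - 2)/(3 - 2) = -0.105000

P(1.3) = 1×L_0(1.3) + (-7)×L_1(1.3) + (-10)×L_2(1.3)
P(1.3) = -1.925000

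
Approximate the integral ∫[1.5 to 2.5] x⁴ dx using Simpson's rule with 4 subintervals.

f(x) = x⁴
a = 1.5, b = 2.5, n = 4
h = (b - a)/n = 0.250000

Simpson's rule: (h/3)[f(x₀) + 4f(x₁) + 2f(x₂) + ... + f(xₙ)]

x_0 = 1.5000, f(x_0) = 5.062500, coefficient = 1
x_1 = 1.7500, f(x_1) = 9.378906, coefficient = 4
x_2 = 2.0000, f(x_2) = 16.000000, coefficient = 2
x_3 = 2.2500, f(x_3) = 25.628906, coefficient = 4
x_4 = 2.5000, f(x_4) = 39.062500, coefficient = 1

I ≈ (0.250000/3) × 216.156250 = 18.013021
Exact value: 18.012500
Error: 0.000521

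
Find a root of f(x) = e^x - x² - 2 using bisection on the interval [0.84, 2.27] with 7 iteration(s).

f(x) = e^x - x² - 2
Initial interval: [0.84, 2.27]

Iteration 1:
  c_1 = (0.840000 + 2.270000)/2 = 1.555000
  f(c_1) = f(1.555000) = 0.317062
  f(a) × f(c) < 0, new interval: [0.840000, 1.555000]
Iteration 2:
  c_2 = (0.840000 + 1.555000)/2 = 1.197500
  f(c_2) = f(1.197500) = -0.122179
  f(a) × f(c) ≥ 0, new interval: [1.197500, 1.555000]
Iteration 3:
  c_3 = (1.197500 + 1.555000)/2 = 1.376250
  f(c_3) = f(1.376250) = 0.065960
  f(a) × f(c) < 0, new interval: [1.197500, 1.376250]
Iteration 4:
  c_4 = (1.197500 + 1.376250)/2 = 1.286875
  f(c_4) = f(1.286875) = -0.034595
  f(a) × f(c) ≥ 0, new interval: [1.286875, 1.376250]
Iteration 5:
  c_5 = (1.286875 + 1.376250)/2 = 1.331562
  f(c_5) = f(1.331562) = 0.013897
  f(a) × f(c) < 0, new interval: [1.286875, 1.331562]
Iteration 6:
  c_6 = (1.286875 + 1.331562)/2 = 1.309219
  f(c_6) = f(1.309219) = -0.010774
  f(a) × f(c) ≥ 0, new interval: [1.309219, 1.331562]
Iteration 7:
  c_7 = (1.309219 + 1.331562)/2 = 1.320391
  f(c_7) = f(1.320391) = 0.001453
  f(a) × f(c) < 0, new interval: [1.309219, 1.320391]

After 7 iteration(s), the approximation is c_7 = 1.320391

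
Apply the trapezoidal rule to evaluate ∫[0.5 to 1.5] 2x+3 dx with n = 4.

f(x) = 2x+3
a = 0.5, b = 1.5, n = 4
h = (b - a)/n = 0.250000

Trapezoidal rule: (h/2)[f(x₀) + 2f(x₁) + 2f(x₂) + ... + f(xₙ)]

x_0 = 0.5000, f(x_0) = 4.000000, coefficient = 1
x_1 = 0.7500, f(x_1) = 4.500000, coefficient = 2
x_2 = 1.0000, f(x_2) = 5.000000, coefficient = 2
x_3 = 1.2500, f(x_3) = 5.500000, coefficient = 2
x_4 = 1.5000, f(x_4) = 6.000000, coefficient = 1

I ≈ (0.250000/2) × 40.000000 = 5.000000
Exact value: 5.000000
Error: 0.000000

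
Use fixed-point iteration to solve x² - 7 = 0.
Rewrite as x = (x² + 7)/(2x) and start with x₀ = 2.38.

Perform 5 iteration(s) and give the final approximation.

Equation: x² - 7 = 0
Fixed-point form: x = (x² + 7)/(2x)
x₀ = 2.38

x_1 = g(2.380000) = 2.660588
x_2 = g(2.660588) = 2.645793
x_3 = g(2.645793) = 2.645751
x_4 = g(2.645751) = 2.645751
x_5 = g(2.645751) = 2.645751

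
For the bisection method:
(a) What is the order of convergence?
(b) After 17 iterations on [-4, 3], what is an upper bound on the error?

(a) Bisection has linear (order 1) convergence; the error is halved each step.

(b) Error bound = (b-a)/2^n = (3 - (-4))/2^{17}
    = 7/2^{17}

(a) 1 (linear); (b) error ≤ 5.34e-05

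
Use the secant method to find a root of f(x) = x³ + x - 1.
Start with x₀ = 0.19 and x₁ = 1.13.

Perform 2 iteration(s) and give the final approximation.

f(x) = x³ + x - 1
x₀ = 0.19, x₁ = 1.13

Secant formula: x_{n+1} = x_n - f(x_n)(x_n - x_{n-1})/(f(x_n) - f(x_{n-1}))

Iteration 1:
  f(0.190000) = -0.803141
  f(1.130000) = 1.572897
  x_2 = 1.130000 - 1.572897×(1.130000 - 0.190000)/(1.572897 - (-0.803141))
       = 0.507736
Iteration 2:
  f(1.130000) = 1.572897
  f(0.507736) = -0.361372
  x_3 = 0.507736 - (-0.361372)×(0.507736 - 1.130000)/(-0.361372 - 1.572897)
       = 0.623991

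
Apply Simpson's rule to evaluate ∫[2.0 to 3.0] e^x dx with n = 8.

f(x) = e^x
a = 2.0, b = 3.0, n = 8
h = (b - a)/n = 0.125000

Simpson's rule: (h/3)[f(x₀) + 4f(x₁) + 2f(x₂) + ... + f(xₙ)]

x_0 = 2.0000, f(x_0) = 7.389056, coefficient = 1
x_1 = 2.1250, f(x_1) = 8.372897, coefficient = 4
x_2 = 2.2500, f(x_2) = 9.487736, coefficient = 2
x_3 = 2.3750, f(x_3) = 10.751013, coefficient = 4
x_4 = 2.5000, f(x_4) = 12.182494, coefficient = 2
x_5 = 2.6250, f(x_5) = 13.804574, coefficient = 4
x_6 = 2.7500, f(x_6) = 15.642632, coefficient = 2
x_7 = 2.8750, f(x_7) = 17.725424, coefficient = 4
x_8 = 3.0000, f(x_8) = 20.085537, coefficient = 1

I ≈ (0.125000/3) × 304.715952 = 12.696498
Exact value: 12.696481
Error: 0.000017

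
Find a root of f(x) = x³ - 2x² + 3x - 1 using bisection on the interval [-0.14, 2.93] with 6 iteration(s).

f(x) = x³ - 2x² + 3x - 1
Initial interval: [-0.14, 2.93]

Iteration 1:
  c_1 = (-0.140000 + 2.930000)/2 = 1.395000
  f(c_1) = f(1.395000) = 2.007655
  f(a) × f(c) < 0, new interval: [-0.140000, 1.395000]
Iteration 2:
  c_2 = (-0.140000 + 1.395000)/2 = 0.627500
  f(c_2) = f(0.627500) = 0.342070
  f(a) × f(c) < 0, new interval: [-0.140000, 0.627500]
Iteration 3:
  c_3 = (-0.140000 + 0.627500)/2 = 0.243750
  f(c_3) = f(0.243750) = -0.373096
  f(a) × f(c) ≥ 0, new interval: [0.243750, 0.627500]
Iteration 4:
  c_4 = (0.243750 + 0.627500)/2 = 0.435625
  f(c_4) = f(0.435625) = 0.010005
  f(a) × f(c) < 0, new interval: [0.243750, 0.435625]
Iteration 5:
  c_5 = (0.243750 + 0.435625)/2 = 0.339687
  f(c_5) = f(0.339687) = -0.172517
  f(a) × f(c) ≥ 0, new interval: [0.339687, 0.435625]
Iteration 6:
  c_6 = (0.339687 + 0.435625)/2 = 0.387656
  f(c_6) = f(0.387656) = -0.079330
  f(a) × f(c) ≥ 0, new interval: [0.387656, 0.435625]

After 6 iteration(s), the approximation is c_6 = 0.387656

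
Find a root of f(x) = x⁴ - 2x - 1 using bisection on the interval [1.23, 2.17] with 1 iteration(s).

f(x) = x⁴ - 2x - 1
Initial interval: [1.23, 2.17]

Iteration 1:
  c_1 = (1.230000 + 2.170000)/2 = 1.700000
  f(c_1) = f(1.700000) = 3.952100
  f(a) × f(c) < 0, new interval: [1.230000, 1.700000]

After 1 iteration(s), the approximation is c_1 = 1.700000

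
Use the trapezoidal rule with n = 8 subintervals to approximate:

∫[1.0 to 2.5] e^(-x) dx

f(x) = e^(-x)
a = 1.0, b = 2.5, n = 8
h = (b - a)/n = 0.187500

Trapezoidal rule: (h/2)[f(x₀) + 2f(x₁) + 2f(x₂) + ... + f(xₙ)]

x_0 = 1.0000, f(x_0) = 0.367879, coefficient = 1
x_1 = 1.1875, f(x_1) = 0.304983, coefficient = 2
x_2 = 1.3750, f(x_2) = 0.252840, coefficient = 2
x_3 = 1.5625, f(x_3) = 0.209611, coefficient = 2
x_4 = 1.7500, f(x_4) = 0.173774, coefficient = 2
x_5 = 1.9375, f(x_5) = 0.144064, coefficient = 2
x_6 = 2.1250, f(x_6) = 0.119433, coefficient = 2
x_7 = 2.3125, f(x_7) = 0.099013, coefficient = 2
x_8 = 2.5000, f(x_8) = 0.082085, coefficient = 1

I ≈ (0.187500/2) × 3.057400 = 0.286631
Exact value: 0.285794
Error: 0.000837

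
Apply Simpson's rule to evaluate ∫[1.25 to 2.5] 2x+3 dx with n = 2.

f(x) = 2x+3
a = 1.25, b = 2.5, n = 2
h = (b - a)/n = 0.625000

Simpson's rule: (h/3)[f(x₀) + 4f(x₁) + 2f(x₂) + ... + f(xₙ)]

x_0 = 1.2500, f(x_0) = 5.500000, coefficient = 1
x_1 = 1.8750, f(x_1) = 6.750000, coefficient = 4
x_2 = 2.5000, f(x_2) = 8.000000, coefficient = 1

I ≈ (0.625000/3) × 40.500000 = 8.437500
Exact value: 8.437500
Error: 0.000000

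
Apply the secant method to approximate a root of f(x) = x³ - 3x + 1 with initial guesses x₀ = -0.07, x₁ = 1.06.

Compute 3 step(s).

f(x) = x³ - 3x + 1
x₀ = -0.07, x₁ = 1.06

Secant formula: x_{n+1} = x_n - f(x_n)(x_n - x_{n-1})/(f(x_n) - f(x_{n-1}))

Iteration 1:
  f(-0.070000) = 1.209657
  f(1.060000) = -0.988984
  x_2 = 1.060000 - (-0.988984)×(1.060000 - (-0.070000))/(-0.988984 - 1.209657)
       = 0.551708
Iteration 2:
  f(1.060000) = -0.988984
  f(0.551708) = -0.487194
  x_3 = 0.551708 - (-0.487194)×(0.551708 - 1.060000)/(-0.487194 - (-0.988984))
       = 0.058201
Iteration 3:
  f(0.551708) = -0.487194
  f(0.058201) = 0.825594
  x_4 = 0.058201 - 0.825594×(0.058201 - 0.551708)/(0.825594 - (-0.487194))
       = 0.368561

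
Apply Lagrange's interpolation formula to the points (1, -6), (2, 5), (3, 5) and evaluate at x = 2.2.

Lagrange interpolation formula:
P(x) = Σ yᵢ × Lᵢ(x)
where Lᵢ(x) = Π_{j≠i} (x - xⱼ)/(xᵢ - xⱼ)

L_0(2.2) = (2.2 - 2)/(1 - 2) × (2.2 - 3)/(1 - 3) = -0.080000
L_1(2.2) = (2.2 - 1)/(2 - 1) × (2.2 - 3)/(2 - 3) = 0.960000
L_2(2.2) = (2.2 - 1)/(3 - 1) × (2.2 - 2)/(3 - 2) = 0.120000

P(2.2) = (-6)×L_0(2.2) + 5×L_1(2.2) + 5×L_2(2.2)
P(2.2) = 5.880000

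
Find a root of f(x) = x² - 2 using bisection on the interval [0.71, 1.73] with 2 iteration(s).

f(x) = x² - 2
Initial interval: [0.71, 1.73]

Iteration 1:
  c_1 = (0.710000 + 1.730000)/2 = 1.220000
  f(c_1) = f(1.220000) = -0.511600
  f(a) × f(c) ≥ 0, new interval: [1.220000, 1.730000]
Iteration 2:
  c_2 = (1.220000 + 1.730000)/2 = 1.475000
  f(c_2) = f(1.475000) = 0.175625
  f(a) × f(c) < 0, new interval: [1.220000, 1.475000]

After 2 iteration(s), the approximation is c_2 = 1.475000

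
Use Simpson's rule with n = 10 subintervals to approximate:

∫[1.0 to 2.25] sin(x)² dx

f(x) = sin(x)²
a = 1.0, b = 2.25, n = 10
h = (b - a)/n = 0.125000

Simpson's rule: (h/3)[f(x₀) + 4f(x₁) + 2f(x₂) + ... + f(xₙ)]

x_0 = 1.0000, f(x_0) = 0.708073, coefficient = 1
x_1 = 1.1250, f(x_1) = 0.814087, coefficient = 4
x_2 = 1.2500, f(x_2) = 0.900572, coefficient = 2
x_3 = 1.3750, f(x_3) = 0.962151, coefficient = 4
x_4 = 1.5000, f(x_4) = 0.994996, coefficient = 2
x_5 = 1.6250, f(x_5) = 0.997065, coefficient = 4
x_6 = 1.7500, f(x_6) = 0.968228, coefficient = 2
x_7 = 1.8750, f(x_7) = 0.910280, coefficient = 4
x_8 = 2.0000, f(x_8) = 0.826822, coefficient = 2
x_9 = 2.1250, f(x_9) = 0.723044, coefficient = 4
x_10 = 2.2500, f(x_10) = 0.605398, coefficient = 1

I ≈ (0.125000/3) × 26.321213 = 1.096717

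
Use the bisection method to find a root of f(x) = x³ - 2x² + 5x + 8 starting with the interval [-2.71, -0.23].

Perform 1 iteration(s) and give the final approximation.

f(x) = x³ - 2x² + 5x + 8
Initial interval: [-2.71, -0.23]

Iteration 1:
  c_1 = (-2.710000 + (-0.230000))/2 = -1.470000
  f(c_1) = f(-1.470000) = -6.848323
  f(a) × f(c) ≥ 0, new interval: [-1.470000, -0.230000]

After 1 iteration(s), the approximation is c_1 = -1.470000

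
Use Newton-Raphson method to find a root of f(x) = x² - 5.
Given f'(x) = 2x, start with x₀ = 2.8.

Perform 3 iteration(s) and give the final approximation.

f(x) = x² - 5
f'(x) = 2x
x₀ = 2.8

Newton-Raphson formula: x_{n+1} = x_n - f(x_n)/f'(x_n)

Iteration 1:
  f(2.800000) = 2.840000
  f'(2.800000) = 5.600000
  x_1 = 2.800000 - 2.840000/5.600000 = 2.292857
Iteration 2:
  f(2.292857) = 0.257194
  f'(2.292857) = 4.585714
  x_2 = 2.292857 - 0.257194/4.585714 = 2.236771
Iteration 3:
  f(2.236771) = 0.003146
  f'(2.236771) = 4.473543
  x_3 = 2.236771 - 0.003146/4.473543 = 2.236068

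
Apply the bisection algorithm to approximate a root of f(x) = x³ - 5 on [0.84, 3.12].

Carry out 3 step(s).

f(x) = x³ - 5
Initial interval: [0.84, 3.12]

Iteration 1:
  c_1 = (0.840000 + 3.120000)/2 = 1.980000
  f(c_1) = f(1.980000) = 2.762392
  f(a) × f(c) < 0, new interval: [0.840000, 1.980000]
Iteration 2:
  c_2 = (0.840000 + 1.980000)/2 = 1.410000
  f(c_2) = f(1.410000) = -2.196779
  f(a) × f(c) ≥ 0, new interval: [1.410000, 1.980000]
Iteration 3:
  c_3 = (1.410000 + 1.980000)/2 = 1.695000
  f(c_3) = f(1.695000) = -0.130223
  f(a) × f(c) ≥ 0, new interval: [1.695000, 1.980000]

After 3 iteration(s), the approximation is c_3 = 1.695000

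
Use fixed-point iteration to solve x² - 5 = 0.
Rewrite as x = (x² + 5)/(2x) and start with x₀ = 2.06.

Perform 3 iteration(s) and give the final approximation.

Equation: x² - 5 = 0
Fixed-point form: x = (x² + 5)/(2x)
x₀ = 2.06

x_1 = g(2.060000) = 2.243592
x_2 = g(2.243592) = 2.236081
x_3 = g(2.236081) = 2.236068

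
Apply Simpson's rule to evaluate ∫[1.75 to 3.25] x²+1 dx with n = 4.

f(x) = x²+1
a = 1.75, b = 3.25, n = 4
h = (b - a)/n = 0.375000

Simpson's rule: (h/3)[f(x₀) + 4f(x₁) + 2f(x₂) + ... + f(xₙ)]

x_0 = 1.7500, f(x_0) = 4.062500, coefficient = 1
x_1 = 2.1250, f(x_1) = 5.515625, coefficient = 4
x_2 = 2.5000, f(x_2) = 7.250000, coefficient = 2
x_3 = 2.8750, f(x_3) = 9.265625, coefficient = 4
x_4 = 3.2500, f(x_4) = 11.562500, coefficient = 1

I ≈ (0.375000/3) × 89.250000 = 11.156250
Exact value: 11.156250
Error: 0.000000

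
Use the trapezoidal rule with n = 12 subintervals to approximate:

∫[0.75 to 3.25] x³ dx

f(x) = x³
a = 0.75, b = 3.25, n = 12
h = (b - a)/n = 0.208333

Trapezoidal rule: (h/2)[f(x₀) + 2f(x₁) + 2f(x₂) + ... + f(xₙ)]

x_0 = 0.7500, f(x_0) = 0.421875, coefficient = 1
x_1 = 0.9583, f(x_1) = 0.880136, coefficient = 2
x_2 = 1.1667, f(x_2) = 1.587963, coefficient = 2
x_3 = 1.3750, f(x_3) = 2.599609, coefficient = 2
x_4 = 1.5833, f(x_4) = 3.969329, coefficient = 2
x_5 = 1.7917, f(x_5) = 5.751374, coefficient = 2
x_6 = 2.0000, f(x_6) = 8.000000, coefficient = 2
x_7 = 2.2083, f(x_7) = 10.769459, coefficient = 2
x_8 = 2.4167, f(x_8) = 14.114005, coefficient = 2
x_9 = 2.6250, f(x_9) = 18.087891, coefficient = 2
x_10 = 2.8333, f(x_10) = 22.745370, coefficient = 2
x_11 = 3.0417, f(x_11) = 28.140697, coefficient = 2
x_12 = 3.2500, f(x_12) = 34.328125, coefficient = 1

I ≈ (0.208333/2) × 268.041667 = 27.921007
Exact value: 27.812500
Error: 0.108507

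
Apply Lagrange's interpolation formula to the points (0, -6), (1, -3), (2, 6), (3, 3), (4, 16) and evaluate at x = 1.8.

Lagrange interpolation formula:
P(x) = Σ yᵢ × Lᵢ(x)
where Lᵢ(x) = Π_{j≠i} (x - xⱼ)/(xᵢ - xⱼ)

L_0(1.8) = (1.8 - 1)/(0 - 1) × (1.8 - 2)/(0 - 2) × (1.8 - 3)/(0 - 3) × (1.8 - 4)/(0 - 4) = -0.017600
L_1(1.8) = (1.8 - 0)/(1 - 0) × (1.8 - 2)/(1 - 2) × (1.8 - 3)/(1 - 3) × (1.8 - 4)/(1 - 4) = 0.158400
L_2(1.8) = (1.8 - 0)/(2 - 0) × (1.8 - 1)/(2 - 1) × (1.8 - 3)/(2 - 3) × (1.8 - 4)/(2 - 4) = 0.950400
L_3(1.8) = (1.8 - 0)/(3 - 0) × (1.8 - 1)/(3 - 1) × (1.8 - 2)/(3 - 2) × (1.8 - 4)/(3 - 4) = -0.105600
L_4(1.8) = (1.8 - 0)/(4 - 0) × (1.8 - 1)/(4 - 1) × (1.8 - 2)/(4 - 2) × (1.8 - 3)/(4 - 3) = 0.014400

P(1.8) = (-6)×L_0(1.8) + (-3)×L_1(1.8) + 6×L_2(1.8) + 3×L_3(1.8) + 16×L_4(1.8)
P(1.8) = 5.246400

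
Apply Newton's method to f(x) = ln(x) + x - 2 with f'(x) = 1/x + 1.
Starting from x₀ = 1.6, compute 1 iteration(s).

f(x) = ln(x) + x - 2
f'(x) = 1/x + 1
x₀ = 1.6

Newton-Raphson formula: x_{n+1} = x_n - f(x_n)/f'(x_n)

Iteration 1:
  f(1.600000) = 0.070004
  f'(1.600000) = 1.625000
  x_1 = 1.600000 - 0.070004/1.625000 = 1.556921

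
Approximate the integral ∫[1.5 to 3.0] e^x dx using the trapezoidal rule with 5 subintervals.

f(x) = e^x
a = 1.5, b = 3.0, n = 5
h = (b - a)/n = 0.300000

Trapezoidal rule: (h/2)[f(x₀) + 2f(x₁) + 2f(x₂) + ... + f(xₙ)]

x_0 = 1.5000, f(x_0) = 4.481689, coefficient = 1
x_1 = 1.8000, f(x_1) = 6.049647, coefficient = 2
x_2 = 2.1000, f(x_2) = 8.166170, coefficient = 2
x_3 = 2.4000, f(x_3) = 11.023176, coefficient = 2
x_4 = 2.7000, f(x_4) = 14.879732, coefficient = 2
x_5 = 3.0000, f(x_5) = 20.085537, coefficient = 1

I ≈ (0.300000/2) × 104.804677 = 15.720702
Exact value: 15.603848
Error: 0.116854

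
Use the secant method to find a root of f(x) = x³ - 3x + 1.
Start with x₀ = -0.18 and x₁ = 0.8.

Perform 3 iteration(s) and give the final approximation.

f(x) = x³ - 3x + 1
x₀ = -0.18, x₁ = 0.8

Secant formula: x_{n+1} = x_n - f(x_n)(x_n - x_{n-1})/(f(x_n) - f(x_{n-1}))

Iteration 1:
  f(-0.180000) = 1.534168
  f(0.800000) = -0.888000
  x_2 = 0.800000 - (-0.888000)×(0.800000 - (-0.180000))/(-0.888000 - 1.534168)
       = 0.440719
Iteration 2:
  f(0.800000) = -0.888000
  f(0.440719) = -0.236554
  x_3 = 0.440719 - (-0.236554)×(0.440719 - 0.800000)/(-0.236554 - (-0.888000))
       = 0.310256
Iteration 3:
  f(0.440719) = -0.236554
  f(0.310256) = 0.099097
  x_4 = 0.310256 - 0.099097×(0.310256 - 0.440719)/(0.099097 - (-0.236554))
       = 0.348774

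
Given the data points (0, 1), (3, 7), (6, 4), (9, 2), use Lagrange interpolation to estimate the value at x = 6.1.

Lagrange interpolation formula:
P(x) = Σ yᵢ × Lᵢ(x)
where Lᵢ(x) = Π_{j≠i} (x - xⱼ)/(xᵢ - xⱼ)

L_0(6.1) = (6.1 - 3)/(0 - 3) × (6.1 - 6)/(0 - 6) × (6.1 - 9)/(0 - 9) = 0.005549
L_1(6.1) = (6.1 - 0)/(3 - 0) × (6.1 - 6)/(3 - 6) × (6.1 - 9)/(3 - 9) = -0.032759
L_2(6.1) = (6.1 - 0)/(6 - 0) × (6.1 - 3)/(6 - 3) × (6.1 - 9)/(6 - 9) = 1.015537
L_3(6.1) = (6.1 - 0)/(9 - 0) × (6.1 - 3)/(9 - 3) × (6.1 - 6)/(9 - 6) = 0.011673

P(6.1) = 1×L_0(6.1) + 7×L_1(6.1) + 4×L_2(6.1) + 2×L_3(6.1)
P(6.1) = 3.861728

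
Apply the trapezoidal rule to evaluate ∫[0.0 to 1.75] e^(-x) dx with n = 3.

f(x) = e^(-x)
a = 0.0, b = 1.75, n = 3
h = (b - a)/n = 0.583333

Trapezoidal rule: (h/2)[f(x₀) + 2f(x₁) + 2f(x₂) + ... + f(xₙ)]

x_0 = 0.0000, f(x_0) = 1.000000, coefficient = 1
x_1 = 0.5833, f(x_1) = 0.558035, coefficient = 2
x_2 = 1.1667, f(x_2) = 0.311403, coefficient = 2
x_3 = 1.7500, f(x_3) = 0.173774, coefficient = 1

I ≈ (0.583333/2) × 2.912651 = 0.849523
Exact value: 0.826226
Error: 0.023297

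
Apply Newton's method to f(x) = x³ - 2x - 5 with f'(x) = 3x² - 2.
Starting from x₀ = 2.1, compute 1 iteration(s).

f(x) = x³ - 2x - 5
f'(x) = 3x² - 2
x₀ = 2.1

Newton-Raphson formula: x_{n+1} = x_n - f(x_n)/f'(x_n)

Iteration 1:
  f(2.100000) = 0.061000
  f'(2.100000) = 11.230000
  x_1 = 2.100000 - 0.061000/11.230000 = 2.094568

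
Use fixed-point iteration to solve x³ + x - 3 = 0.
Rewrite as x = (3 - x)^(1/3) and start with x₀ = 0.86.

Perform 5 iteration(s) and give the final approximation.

Equation: x³ + x - 3 = 0
Fixed-point form: x = (3 - x)^(1/3)
x₀ = 0.86

x_1 = g(0.860000) = 1.288659
x_2 = g(1.288659) = 1.196131
x_3 = g(1.196131) = 1.217311
x_4 = g(1.217311) = 1.212528
x_5 = g(1.212528) = 1.213612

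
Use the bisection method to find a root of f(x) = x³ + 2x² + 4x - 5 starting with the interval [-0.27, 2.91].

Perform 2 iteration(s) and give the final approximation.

f(x) = x³ + 2x² + 4x - 5
Initial interval: [-0.27, 2.91]

Iteration 1:
  c_1 = (-0.270000 + 2.910000)/2 = 1.320000
  f(c_1) = f(1.320000) = 6.064768
  f(a) × f(c) < 0, new interval: [-0.270000, 1.320000]
Iteration 2:
  c_2 = (-0.270000 + 1.320000)/2 = 0.525000
  f(c_2) = f(0.525000) = -2.204047
  f(a) × f(c) ≥ 0, new interval: [0.525000, 1.320000]

After 2 iteration(s), the approximation is c_2 = 0.525000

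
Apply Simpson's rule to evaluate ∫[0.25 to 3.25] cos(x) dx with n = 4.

f(x) = cos(x)
a = 0.25, b = 3.25, n = 4
h = (b - a)/n = 0.750000

Simpson's rule: (h/3)[f(x₀) + 4f(x₁) + 2f(x₂) + ... + f(xₙ)]

x_0 = 0.2500, f(x_0) = 0.968912, coefficient = 1
x_1 = 1.0000, f(x_1) = 0.540302, coefficient = 4
x_2 = 1.7500, f(x_2) = -0.178246, coefficient = 2
x_3 = 2.5000, f(x_3) = -0.801144, coefficient = 4
x_4 = 3.2500, f(x_4) = -0.994130, coefficient = 1

I ≈ (0.750000/3) × -1.425075 = -0.356269
Exact value: -0.355599
Error: 0.000670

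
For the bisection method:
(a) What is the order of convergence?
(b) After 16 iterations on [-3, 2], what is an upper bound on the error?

(a) Bisection has linear (order 1) convergence; the error is halved each step.

(b) Error bound = (b-a)/2^n = (2 - (-3))/2^{16}
    = 5/2^{16}

(a) 1 (linear); (b) error ≤ 7.63e-05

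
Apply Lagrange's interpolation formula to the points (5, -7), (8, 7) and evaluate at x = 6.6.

Lagrange interpolation formula:
P(x) = Σ yᵢ × Lᵢ(x)
where Lᵢ(x) = Π_{j≠i} (x - xⱼ)/(xᵢ - xⱼ)

L_0(6.6) = (6.6 - 8)/(5 - 8) = 0.466667
L_1(6.6) = (6.6 - 5)/(8 - 5) = 0.533333

P(6.6) = (-7)×L_0(6.6) + 7×L_1(6.6)
P(6.6) = 0.466667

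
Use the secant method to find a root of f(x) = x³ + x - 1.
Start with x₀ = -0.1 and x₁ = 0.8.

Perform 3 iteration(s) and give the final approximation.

f(x) = x³ + x - 1
x₀ = -0.1, x₁ = 0.8

Secant formula: x_{n+1} = x_n - f(x_n)(x_n - x_{n-1})/(f(x_n) - f(x_{n-1}))

Iteration 1:
  f(-0.100000) = -1.101000
  f(0.800000) = 0.312000
  x_2 = 0.800000 - 0.312000×(0.800000 - (-0.100000))/(0.312000 - (-1.101000))
       = 0.601274
Iteration 2:
  f(0.800000) = 0.312000
  f(0.601274) = -0.181347
  x_3 = 0.601274 - (-0.181347)×(0.601274 - 0.800000)/(-0.181347 - 0.312000)
       = 0.674323
Iteration 3:
  f(0.601274) = -0.181347
  f(0.674323) = -0.019055
  x_4 = 0.674323 - (-0.019055)×(0.674323 - 0.601274)/(-0.019055 - (-0.181347))
       = 0.682900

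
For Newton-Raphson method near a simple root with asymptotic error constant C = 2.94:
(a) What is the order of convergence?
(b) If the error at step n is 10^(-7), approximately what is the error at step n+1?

(a) Newton-Raphson has quadratic (order 2) convergence near simple roots.
    This means |e_{n+1}| ≈ C|e_n|².

(b) With |e_n| = 10^(-7) and C = 2.94:
    |e_{n+1}| ≈ 2.94 × (10^(-7))² = 2.94 × 10^(-14)

(a) 2 (quadratic); (b) |e_{n+1}| ≈ 2.940e-14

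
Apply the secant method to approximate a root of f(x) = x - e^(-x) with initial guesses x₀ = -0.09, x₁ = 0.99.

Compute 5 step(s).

f(x) = x - e^(-x)
x₀ = -0.09, x₁ = 0.99

Secant formula: x_{n+1} = x_n - f(x_n)(x_n - x_{n-1})/(f(x_n) - f(x_{n-1}))

Iteration 1:
  f(-0.090000) = -1.184174
  f(0.990000) = 0.618423
  x_2 = 0.990000 - 0.618423×(0.990000 - (-0.090000))/(0.618423 - (-1.184174))
       = 0.619481
Iteration 2:
  f(0.990000) = 0.618423
  f(0.619481) = 0.081257
  x_3 = 0.619481 - 0.081257×(0.619481 - 0.990000)/(0.081257 - 0.618423)
       = 0.563432
Iteration 3:
  f(0.619481) = 0.081257
  f(0.563432) = -0.005819
  x_4 = 0.563432 - (-0.005819)×(0.563432 - 0.619481)/(-0.005819 - 0.081257)
       = 0.567178
Iteration 4:
  f(0.563432) = -0.005819
  f(0.567178) = 0.000055
  x_5 = 0.567178 - 0.000055×(0.567178 - 0.563432)/(0.000055 - (-0.005819))
       = 0.567143
Iteration 5:
  f(0.567178) = 0.000055
  f(0.567143) = 0.000000
  x_6 = 0.567143 - 0.000000×(0.567143 - 0.567178)/(0.000000 - 0.000055)
       = 0.567143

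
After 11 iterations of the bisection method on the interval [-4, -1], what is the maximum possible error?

Bisection error bound: |error| ≤ (b-a)/2^n
|error| ≤ (-1 - (-4))/2^11 = 3/2^11
|error| ≤ 0.0014648438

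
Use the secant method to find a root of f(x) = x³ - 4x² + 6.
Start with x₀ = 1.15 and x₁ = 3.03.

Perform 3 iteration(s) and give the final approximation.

f(x) = x³ - 4x² + 6
x₀ = 1.15, x₁ = 3.03

Secant formula: x_{n+1} = x_n - f(x_n)(x_n - x_{n-1})/(f(x_n) - f(x_{n-1}))

Iteration 1:
  f(1.150000) = 2.230875
  f(3.030000) = -2.905473
  x_2 = 3.030000 - (-2.905473)×(3.030000 - 1.150000)/(-2.905473 - 2.230875)
       = 1.966542
Iteration 2:
  f(3.030000) = -2.905473
  f(1.966542) = -1.863967
  x_3 = 1.966542 - (-1.863967)×(1.966542 - 3.030000)/(-1.863967 - (-2.905473))
       = 0.063287
Iteration 3:
  f(1.966542) = -1.863967
  f(0.063287) = 5.984232
  x_4 = 0.063287 - 5.984232×(0.063287 - 1.966542)/(5.984232 - (-1.863967))
       = 1.514514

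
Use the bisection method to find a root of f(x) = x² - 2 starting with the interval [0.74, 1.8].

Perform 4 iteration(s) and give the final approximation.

f(x) = x² - 2
Initial interval: [0.74, 1.8]

Iteration 1:
  c_1 = (0.740000 + 1.800000)/2 = 1.270000
  f(c_1) = f(1.270000) = -0.387100
  f(a) × f(c) ≥ 0, new interval: [1.270000, 1.800000]
Iteration 2:
  c_2 = (1.270000 + 1.800000)/2 = 1.535000
  f(c_2) = f(1.535000) = 0.356225
  f(a) × f(c) < 0, new interval: [1.270000, 1.535000]
Iteration 3:
  c_3 = (1.270000 + 1.535000)/2 = 1.402500
  f(c_3) = f(1.402500) = -0.032994
  f(a) × f(c) ≥ 0, new interval: [1.402500, 1.535000]
Iteration 4:
  c_4 = (1.402500 + 1.535000)/2 = 1.468750
  f(c_4) = f(1.468750) = 0.157227
  f(a) × f(c) < 0, new interval: [1.402500, 1.468750]

After 4 iteration(s), the approximation is c_4 = 1.468750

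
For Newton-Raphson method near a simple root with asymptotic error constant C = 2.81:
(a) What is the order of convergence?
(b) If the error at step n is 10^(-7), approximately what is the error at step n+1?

(a) Newton-Raphson has quadratic (order 2) convergence near simple roots.
    This means |e_{n+1}| ≈ C|e_n|².

(b) With |e_n| = 10^(-7) and C = 2.81:
    |e_{n+1}| ≈ 2.81 × (10^(-7))² = 2.81 × 10^(-14)

(a) 2 (quadratic); (b) |e_{n+1}| ≈ 2.810e-14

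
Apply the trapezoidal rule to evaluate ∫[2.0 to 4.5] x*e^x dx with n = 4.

f(x) = x*e^x
a = 2.0, b = 4.5, n = 4
h = (b - a)/n = 0.625000

Trapezoidal rule: (h/2)[f(x₀) + 2f(x₁) + 2f(x₂) + ... + f(xₙ)]

x_0 = 2.0000, f(x_0) = 14.778112, coefficient = 1
x_1 = 2.6250, f(x_1) = 36.237007, coefficient = 2
x_2 = 3.2500, f(x_2) = 83.818605, coefficient = 2
x_3 = 3.8750, f(x_3) = 186.707956, coefficient = 2
x_4 = 4.5000, f(x_4) = 405.077091, coefficient = 1

I ≈ (0.625000/2) × 1033.382339 = 322.931981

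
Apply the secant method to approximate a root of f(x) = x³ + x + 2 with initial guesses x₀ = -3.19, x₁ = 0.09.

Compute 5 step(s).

f(x) = x³ + x + 2
x₀ = -3.19, x₁ = 0.09

Secant formula: x_{n+1} = x_n - f(x_n)(x_n - x_{n-1})/(f(x_n) - f(x_{n-1}))

Iteration 1:
  f(-3.190000) = -33.651759
  f(0.090000) = 2.090729
  x_2 = 0.090000 - 2.090729×(0.090000 - (-3.190000))/(2.090729 - (-33.651759))
       = -0.101861
Iteration 2:
  f(0.090000) = 2.090729
  f(-0.101861) = 1.897082
  x_3 = -0.101861 - 1.897082×(-0.101861 - 0.090000)/(1.897082 - 2.090729)
       = -1.981448
Iteration 3:
  f(-0.101861) = 1.897082
  f(-1.981448) = -7.760878
  x_4 = -1.981448 - (-7.760878)×(-1.981448 - (-0.101861))/(-7.760878 - 1.897082)
       = -0.471062
Iteration 4:
  f(-1.981448) = -7.760878
  f(-0.471062) = 1.424409
  x_5 = -0.471062 - 1.424409×(-0.471062 - (-1.981448))/(1.424409 - (-7.760878))
       = -0.705285
Iteration 5:
  f(-0.471062) = 1.424409
  f(-0.705285) = 0.943886
  x_6 = -0.705285 - 0.943886×(-0.705285 - (-0.471062))/(0.943886 - 1.424409)
       = -1.165368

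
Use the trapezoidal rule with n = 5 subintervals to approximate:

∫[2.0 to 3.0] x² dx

f(x) = x²
a = 2.0, b = 3.0, n = 5
h = (b - a)/n = 0.200000

Trapezoidal rule: (h/2)[f(x₀) + 2f(x₁) + 2f(x₂) + ... + f(xₙ)]

x_0 = 2.0000, f(x_0) = 4.000000, coefficient = 1
x_1 = 2.2000, f(x_1) = 4.840000, coefficient = 2
x_2 = 2.4000, f(x_2) = 5.760000, coefficient = 2
x_3 = 2.6000, f(x_3) = 6.760000, coefficient = 2
x_4 = 2.8000, f(x_4) = 7.840000, coefficient = 2
x_5 = 3.0000, f(x_5) = 9.000000, coefficient = 1

I ≈ (0.200000/2) × 63.400000 = 6.340000
Exact value: 6.333333
Error: 0.006667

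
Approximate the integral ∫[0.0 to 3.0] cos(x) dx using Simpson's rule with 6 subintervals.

f(x) = cos(x)
a = 0.0, b = 3.0, n = 6
h = (b - a)/n = 0.500000

Simpson's rule: (h/3)[f(x₀) + 4f(x₁) + 2f(x₂) + ... + f(xₙ)]

x_0 = 0.0000, f(x_0) = 1.000000, coefficient = 1
x_1 = 0.5000, f(x_1) = 0.877583, coefficient = 4
x_2 = 1.0000, f(x_2) = 0.540302, coefficient = 2
x_3 = 1.5000, f(x_3) = 0.070737, coefficient = 4
x_4 = 2.0000, f(x_4) = -0.416147, coefficient = 2
x_5 = 2.5000, f(x_5) = -0.801144, coefficient = 4
x_6 = 3.0000, f(x_6) = -0.989992, coefficient = 1

I ≈ (0.500000/3) × 0.847023 = 0.141171
Exact value: 0.141120
Error: 0.000050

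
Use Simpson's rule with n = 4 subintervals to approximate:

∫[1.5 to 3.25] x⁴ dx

f(x) = x⁴
a = 1.5, b = 3.25, n = 4
h = (b - a)/n = 0.437500

Simpson's rule: (h/3)[f(x₀) + 4f(x₁) + 2f(x₂) + ... + f(xₙ)]

x_0 = 1.5000, f(x_0) = 5.062500, coefficient = 1
x_1 = 1.9375, f(x_1) = 14.091812, coefficient = 4
x_2 = 2.3750, f(x_2) = 31.816650, coefficient = 2
x_3 = 2.8125, f(x_3) = 62.570572, coefficient = 4
x_4 = 3.2500, f(x_4) = 111.566406, coefficient = 1

I ≈ (0.437500/3) × 486.911743 = 71.007963
Exact value: 70.999414
Error: 0.008548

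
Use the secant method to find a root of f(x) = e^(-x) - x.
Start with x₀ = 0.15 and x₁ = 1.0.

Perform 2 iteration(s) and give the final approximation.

f(x) = e^(-x) - x
x₀ = 0.15, x₁ = 1.0

Secant formula: x_{n+1} = x_n - f(x_n)(x_n - x_{n-1})/(f(x_n) - f(x_{n-1}))

Iteration 1:
  f(0.150000) = 0.710708
  f(1.000000) = -0.632121
  x_2 = 1.000000 - (-0.632121)×(1.000000 - 0.150000)/(-0.632121 - 0.710708)
       = 0.599873
Iteration 2:
  f(1.000000) = -0.632121
  f(0.599873) = -0.050991
  x_3 = 0.599873 - (-0.050991)×(0.599873 - 1.000000)/(-0.050991 - (-0.632121))
       = 0.564764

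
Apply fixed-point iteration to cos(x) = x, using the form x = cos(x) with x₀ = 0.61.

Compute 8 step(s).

Equation: cos(x) = x
Fixed-point form: x = cos(x)
x₀ = 0.61

x_1 = g(0.610000) = 0.819648
x_2 = g(0.819648) = 0.682479
x_3 = g(0.682479) = 0.776012
x_4 = g(0.776012) = 0.713713
x_5 = g(0.713713) = 0.755937
x_6 = g(0.755937) = 0.727629
x_7 = g(0.727629) = 0.746753
x_8 = g(0.746753) = 0.733898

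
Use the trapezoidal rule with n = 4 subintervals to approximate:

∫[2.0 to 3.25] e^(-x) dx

f(x) = e^(-x)
a = 2.0, b = 3.25, n = 4
h = (b - a)/n = 0.312500

Trapezoidal rule: (h/2)[f(x₀) + 2f(x₁) + 2f(x₂) + ... + f(xₙ)]

x_0 = 2.0000, f(x_0) = 0.135335, coefficient = 1
x_1 = 2.3125, f(x_1) = 0.099013, coefficient = 2
x_2 = 2.6250, f(x_2) = 0.072440, coefficient = 2
x_3 = 2.9375, f(x_3) = 0.052998, coefficient = 2
x_4 = 3.2500, f(x_4) = 0.038774, coefficient = 1

I ≈ (0.312500/2) × 0.623012 = 0.097346
Exact value: 0.096561
Error: 0.000785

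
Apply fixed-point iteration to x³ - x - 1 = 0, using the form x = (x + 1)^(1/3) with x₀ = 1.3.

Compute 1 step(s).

Equation: x³ - x - 1 = 0
Fixed-point form: x = (x + 1)^(1/3)
x₀ = 1.3

x_1 = g(1.300000) = 1.320006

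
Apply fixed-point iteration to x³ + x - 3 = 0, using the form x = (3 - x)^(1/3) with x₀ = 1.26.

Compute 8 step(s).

Equation: x³ + x - 3 = 0
Fixed-point form: x = (3 - x)^(1/3)
x₀ = 1.26

x_1 = g(1.260000) = 1.202771
x_2 = g(1.202771) = 1.215816
x_3 = g(1.215816) = 1.212867
x_4 = g(1.212867) = 1.213535
x_5 = g(1.213535) = 1.213384
x_6 = g(1.213384) = 1.213418
x_7 = g(1.213418) = 1.213410
x_8 = g(1.213410) = 1.213412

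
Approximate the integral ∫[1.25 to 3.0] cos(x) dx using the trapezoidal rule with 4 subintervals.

f(x) = cos(x)
a = 1.25, b = 3.0, n = 4
h = (b - a)/n = 0.437500

Trapezoidal rule: (h/2)[f(x₀) + 2f(x₁) + 2f(x₂) + ... + f(xₙ)]

x_0 = 1.2500, f(x_0) = 0.315322, coefficient = 1
x_1 = 1.6875, f(x_1) = -0.116439, coefficient = 2
x_2 = 2.1250, f(x_2) = -0.526266, coefficient = 2
x_3 = 2.5625, f(x_3) = -0.836960, coefficient = 2
x_4 = 3.0000, f(x_4) = -0.989992, coefficient = 1

I ≈ (0.437500/2) × -3.634000 = -0.794937
Exact value: -0.807865
Error: 0.012927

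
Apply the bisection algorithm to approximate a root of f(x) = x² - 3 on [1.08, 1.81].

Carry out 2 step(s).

f(x) = x² - 3
Initial interval: [1.08, 1.81]

Iteration 1:
  c_1 = (1.080000 + 1.810000)/2 = 1.445000
  f(c_1) = f(1.445000) = -0.911975
  f(a) × f(c) ≥ 0, new interval: [1.445000, 1.810000]
Iteration 2:
  c_2 = (1.445000 + 1.810000)/2 = 1.627500
  f(c_2) = f(1.627500) = -0.351244
  f(a) × f(c) ≥ 0, new interval: [1.627500, 1.810000]

After 2 iteration(s), the approximation is c_2 = 1.627500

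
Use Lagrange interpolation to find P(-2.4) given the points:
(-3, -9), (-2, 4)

Lagrange interpolation formula:
P(x) = Σ yᵢ × Lᵢ(x)
where Lᵢ(x) = Π_{j≠i} (x - xⱼ)/(xᵢ - xⱼ)

L_0(-2.4) = (-2.4 - (-2))/(-3 - (-2)) = 0.400000
L_1(-2.4) = (-2.4 - (-3))/(-2 - (-3)) = 0.600000

P(-2.4) = (-9)×L_0(-2.4) + 4×L_1(-2.4)
P(-2.4) = -1.200000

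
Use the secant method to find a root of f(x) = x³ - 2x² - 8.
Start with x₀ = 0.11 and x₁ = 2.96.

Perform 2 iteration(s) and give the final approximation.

f(x) = x³ - 2x² - 8
x₀ = 0.11, x₁ = 2.96

Secant formula: x_{n+1} = x_n - f(x_n)(x_n - x_{n-1})/(f(x_n) - f(x_{n-1}))

Iteration 1:
  f(0.110000) = -8.022869
  f(2.960000) = 0.411136
  x_2 = 2.960000 - 0.411136×(2.960000 - 0.110000)/(0.411136 - (-8.022869))
       = 2.821070
Iteration 2:
  f(2.960000) = 0.411136
  f(2.821070) = -1.465569
  x_3 = 2.821070 - (-1.465569)×(2.821070 - 2.960000)/(-1.465569 - 0.411136)
       = 2.929564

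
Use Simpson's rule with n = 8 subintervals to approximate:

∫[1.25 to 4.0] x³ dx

f(x) = x³
a = 1.25, b = 4.0, n = 8
h = (b - a)/n = 0.343750

Simpson's rule: (h/3)[f(x₀) + 4f(x₁) + 2f(x₂) + ... + f(xₙ)]

x_0 = 1.2500, f(x_0) = 1.953125, coefficient = 1
x_1 = 1.5938, f(x_1) = 4.048187, coefficient = 4
x_2 = 1.9375, f(x_2) = 7.273193, coefficient = 2
x_3 = 2.2812, f(x_3) = 11.871857, coefficient = 4
x_4 = 2.6250, f(x_4) = 18.087891, coefficient = 2
x_5 = 2.9688, f(x_5) = 26.165009, coefficient = 4
x_6 = 3.3125, f(x_6) = 36.346924, coefficient = 2
x_7 = 3.6562, f(x_7) = 48.877350, coefficient = 4
x_8 = 4.0000, f(x_8) = 64.000000, coefficient = 1

I ≈ (0.343750/3) × 553.218750 = 63.389648
Exact value: 63.389648
Error: 0.000000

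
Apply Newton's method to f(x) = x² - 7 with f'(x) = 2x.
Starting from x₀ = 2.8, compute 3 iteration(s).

f(x) = x² - 7
f'(x) = 2x
x₀ = 2.8

Newton-Raphson formula: x_{n+1} = x_n - f(x_n)/f'(x_n)

Iteration 1:
  f(2.800000) = 0.840000
  f'(2.800000) = 5.600000
  x_1 = 2.800000 - 0.840000/5.600000 = 2.650000
Iteration 2:
  f(2.650000) = 0.022500
  f'(2.650000) = 5.300000
  x_2 = 2.650000 - 0.022500/5.300000 = 2.645755
Iteration 3:
  f(2.645755) = 0.000018
  f'(2.645755) = 5.291509
  x_3 = 2.645755 - 0.000018/5.291509 = 2.645751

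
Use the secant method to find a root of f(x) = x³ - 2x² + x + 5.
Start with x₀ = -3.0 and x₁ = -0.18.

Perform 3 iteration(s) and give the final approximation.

f(x) = x³ - 2x² + x + 5
x₀ = -3.0, x₁ = -0.18

Secant formula: x_{n+1} = x_n - f(x_n)(x_n - x_{n-1})/(f(x_n) - f(x_{n-1}))

Iteration 1:
  f(-3.000000) = -43.000000
  f(-0.180000) = 4.749368
  x_2 = -0.180000 - 4.749368×(-0.180000 - (-3.000000))/(4.749368 - (-43.000000))
       = -0.460490
Iteration 2:
  f(-0.180000) = 4.749368
  f(-0.460490) = 4.017761
  x_3 = -0.460490 - 4.017761×(-0.460490 - (-0.180000))/(4.017761 - 4.749368)
       = -2.000854
Iteration 3:
  f(-0.460490) = 4.017761
  f(-2.000854) = -13.017938
  x_4 = -2.000854 - (-13.017938)×(-2.000854 - (-0.460490))/(-13.017938 - 4.017761)
       = -0.823775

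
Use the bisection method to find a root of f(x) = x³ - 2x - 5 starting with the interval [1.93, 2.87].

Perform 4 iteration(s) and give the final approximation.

f(x) = x³ - 2x - 5
Initial interval: [1.93, 2.87]

Iteration 1:
  c_1 = (1.930000 + 2.870000)/2 = 2.400000
  f(c_1) = f(2.400000) = 4.024000
  f(a) × f(c) < 0, new interval: [1.930000, 2.400000]
Iteration 2:
  c_2 = (1.930000 + 2.400000)/2 = 2.165000
  f(c_2) = f(2.165000) = 0.817842
  f(a) × f(c) < 0, new interval: [1.930000, 2.165000]
Iteration 3:
  c_3 = (1.930000 + 2.165000)/2 = 2.047500
  f(c_3) = f(2.047500) = -0.511355
  f(a) × f(c) ≥ 0, new interval: [2.047500, 2.165000]
Iteration 4:
  c_4 = (2.047500 + 2.165000)/2 = 2.106250
  f(c_4) = f(2.106250) = 0.131434
  f(a) × f(c) < 0, new interval: [2.047500, 2.106250]

After 4 iteration(s), the approximation is c_4 = 2.106250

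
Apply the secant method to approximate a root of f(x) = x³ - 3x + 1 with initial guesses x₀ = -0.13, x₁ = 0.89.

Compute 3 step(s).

f(x) = x³ - 3x + 1
x₀ = -0.13, x₁ = 0.89

Secant formula: x_{n+1} = x_n - f(x_n)(x_n - x_{n-1})/(f(x_n) - f(x_{n-1}))

Iteration 1:
  f(-0.130000) = 1.387803
  f(0.890000) = -0.965031
  x_2 = 0.890000 - (-0.965031)×(0.890000 - (-0.130000))/(-0.965031 - 1.387803)
       = 0.471640
Iteration 2:
  f(0.890000) = -0.965031
  f(0.471640) = -0.310006
  x_3 = 0.471640 - (-0.310006)×(0.471640 - 0.890000)/(-0.310006 - (-0.965031))
       = 0.273641
Iteration 3:
  f(0.471640) = -0.310006
  f(0.273641) = 0.199567
  x_4 = 0.273641 - 0.199567×(0.273641 - 0.471640)/(0.199567 - (-0.310006))
       = 0.351184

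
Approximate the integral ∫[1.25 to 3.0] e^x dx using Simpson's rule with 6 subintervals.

f(x) = e^x
a = 1.25, b = 3.0, n = 6
h = (b - a)/n = 0.291667

Simpson's rule: (h/3)[f(x₀) + 4f(x₁) + 2f(x₂) + ... + f(xₙ)]

x_0 = 1.2500, f(x_0) = 3.490343, coefficient = 1
x_1 = 1.5417, f(x_1) = 4.672371, coefficient = 4
x_2 = 1.8333, f(x_2) = 6.254701, coefficient = 2
x_3 = 2.1250, f(x_3) = 8.372897, coefficient = 4
x_4 = 2.4167, f(x_4) = 11.208436, coefficient = 2
x_5 = 2.7083, f(x_5) = 15.004248, coefficient = 4
x_6 = 3.0000, f(x_6) = 20.085537, coefficient = 1

I ≈ (0.291667/3) × 170.700217 = 16.595854
Exact value: 16.595194
Error: 0.000661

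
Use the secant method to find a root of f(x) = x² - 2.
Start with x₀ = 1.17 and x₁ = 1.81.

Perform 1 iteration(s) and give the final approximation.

f(x) = x² - 2
x₀ = 1.17, x₁ = 1.81

Secant formula: x_{n+1} = x_n - f(x_n)(x_n - x_{n-1})/(f(x_n) - f(x_{n-1}))

Iteration 1:
  f(1.170000) = -0.631100
  f(1.810000) = 1.276100
  x_2 = 1.810000 - 1.276100×(1.810000 - 1.170000)/(1.276100 - (-0.631100))
       = 1.381779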